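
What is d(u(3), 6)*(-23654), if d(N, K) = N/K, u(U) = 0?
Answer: 0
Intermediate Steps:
d(u(3), 6)*(-23654) = (0/6)*(-23654) = (0*(⅙))*(-23654) = 0*(-23654) = 0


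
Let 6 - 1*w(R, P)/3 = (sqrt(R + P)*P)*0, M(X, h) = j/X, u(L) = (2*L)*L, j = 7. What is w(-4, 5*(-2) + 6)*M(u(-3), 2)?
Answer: 7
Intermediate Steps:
u(L) = 2*L**2
M(X, h) = 7/X
w(R, P) = 18 (w(R, P) = 18 - 3*sqrt(R + P)*P*0 = 18 - 3*sqrt(P + R)*P*0 = 18 - 3*P*sqrt(P + R)*0 = 18 - 3*0 = 18 + 0 = 18)
w(-4, 5*(-2) + 6)*M(u(-3), 2) = 18*(7/((2*(-3)**2))) = 18*(7/((2*9))) = 18*(7/18) = 7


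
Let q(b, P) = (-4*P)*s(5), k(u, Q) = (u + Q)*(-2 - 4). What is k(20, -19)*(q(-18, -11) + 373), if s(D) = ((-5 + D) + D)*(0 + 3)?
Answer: -6198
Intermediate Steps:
s(D) = -15 + 6*D (s(D) = (-5 + 2*D)*3 = -15 + 6*D)
k(u, Q) = -6*Q - 6*u (k(u, Q) = (Q + u)*(-6) = -6*Q - 6*u)
q(b, P) = -60*P (q(b, P) = (-4*P)*(-15 + 6*5) = (-4*P)*(-15 + 30) = -4*P*15 = -60*P)
k(20, -19)*(q(-18, -11) + 373) = (-6*(-19) - 6*20)*(-60*(-11) + 373) = (114 - 120)*(660 + 373) = -6*1033 = -6198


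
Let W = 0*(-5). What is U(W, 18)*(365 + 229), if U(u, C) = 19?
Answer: 11286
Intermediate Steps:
W = 0
U(W, 18)*(365 + 229) = 19*(365 + 229) = 19*594 = 11286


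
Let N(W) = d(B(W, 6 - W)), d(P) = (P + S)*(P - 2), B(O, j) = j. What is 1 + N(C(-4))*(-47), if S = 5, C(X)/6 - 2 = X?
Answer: -17295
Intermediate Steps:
C(X) = 12 + 6*X
d(P) = (-2 + P)*(5 + P) (d(P) = (P + 5)*(P - 2) = (5 + P)*(-2 + P) = (-2 + P)*(5 + P))
N(W) = 8 + (6 - W)**2 - 3*W (N(W) = -10 + (6 - W)**2 + 3*(6 - W) = -10 + (6 - W)**2 + (18 - 3*W) = 8 + (6 - W)**2 - 3*W)
1 + N(C(-4))*(-47) = 1 + (44 + (12 + 6*(-4))**2 - 15*(12 + 6*(-4)))*(-47) = 1 + (44 + (12 - 24)**2 - 15*(12 - 24))*(-47) = 1 + (44 + (-12)**2 - 15*(-12))*(-47) = 1 + (44 + 144 + 180)*(-47) = 1 + 368*(-47) = 1 - 17296 = -17295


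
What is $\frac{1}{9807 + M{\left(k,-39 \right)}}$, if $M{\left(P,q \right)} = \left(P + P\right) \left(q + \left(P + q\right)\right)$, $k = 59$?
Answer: $\frac{1}{7565} \approx 0.00013219$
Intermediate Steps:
$M{\left(P,q \right)} = 2 P \left(P + 2 q\right)$
$\frac{1}{9807 + M{\left(k,-39 \right)}} = \frac{1}{9807 + 2 \cdot 59 \left(59 + 2 \left(-39\right)\right)} = \frac{1}{9807 + 2 \cdot 59 \left(59 - 78\right)} = \frac{1}{9807 + 2 \cdot 59 \left(-19\right)} = \frac{1}{9807 - 2242} = \frac{1}{7565}$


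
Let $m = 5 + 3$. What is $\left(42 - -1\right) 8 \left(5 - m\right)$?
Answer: $-1032$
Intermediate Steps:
$m = 8$
$\left(42 - -1\right) 8 \left(5 - m\right) = \left(42 - -1\right) 8 \left(5 - 8\right) = \left(42 + 1\right) 8 \left(5 - 8\right) = 43 \cdot 8 \left(-3\right) = 43 \left(-24\right) = -1032$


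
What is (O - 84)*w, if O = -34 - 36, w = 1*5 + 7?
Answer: -1848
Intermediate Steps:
w = 12 (w = 5 + 7 = 12)
O = -70
(O - 84)*w = (-70 - 84)*12 = -154*12 = -1848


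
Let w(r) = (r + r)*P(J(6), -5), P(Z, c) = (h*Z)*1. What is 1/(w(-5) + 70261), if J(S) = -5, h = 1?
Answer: 1/70311 ≈ 1.4223e-5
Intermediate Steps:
P(Z, c) = Z (P(Z, c) = (1*Z)*1 = Z*1 = Z)
w(r) = -10*r (w(r) = (r + r)*(-5) = (2*r)*(-5) = -10*r)
1/(w(-5) + 70261) = 1/(-10*(-5) + 70261) = 1/(50 + 70261) = 1/70311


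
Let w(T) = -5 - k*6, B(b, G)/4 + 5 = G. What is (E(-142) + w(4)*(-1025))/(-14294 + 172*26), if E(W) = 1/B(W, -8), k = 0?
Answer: -88833/170248 ≈ -0.52179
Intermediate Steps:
B(b, G) = -20 + 4*G
E(W) = -1/52 (E(W) = 1/(-20 + 4*(-8)) = 1/(-20 - 32) = 1/(-52) = -1/52)
w(T) = -5 (w(T) = -5 - 0*6 = -5 - 1*0 = -5 + 0 = -5)
(E(-142) + w(4)*(-1025))/(-14294 + 172*26) = (-1/52 - 5*(-1025))/(-14294 + 172*26) = (-1/52 + 5125)/(-14294 + 4472) = (266499/52)/(-9822) = (266499/52)*(-1/9822) = -88833/170248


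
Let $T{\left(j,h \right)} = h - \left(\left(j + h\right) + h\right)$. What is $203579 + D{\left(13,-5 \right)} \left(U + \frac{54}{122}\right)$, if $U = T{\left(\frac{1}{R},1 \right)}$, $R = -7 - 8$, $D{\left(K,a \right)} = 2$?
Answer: $\frac{186273887}{915} \approx 2.0358 \cdot 10^{5}$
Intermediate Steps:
$R = -15$
$T{\left(j,h \right)} = - h - j$ ($T{\left(j,h \right)} = h - \left(\left(h + j\right) + h\right) = h - \left(j + 2 h\right) = - h - j$)
$U = - \frac{14}{15}$ ($U = \left(-1\right) 1 - \frac{1}{-15} = -1 - - \frac{1}{15} = -1 + \frac{1}{15} = - \frac{14}{15} \approx -0.93333$)
$203579 + D{\left(13,-5 \right)} \left(U + \frac{54}{122}\right) = 203579 + 2 \left(- \frac{14}{15} + \frac{54}{122}\right) = 203579 + 2 \left(- \frac{14}{15} + 54 \cdot \frac{1}{122}\right) = 203579 + 2 \left(- \frac{14}{15} + \frac{27}{61}\right) = 203579 + 2 \left(- \frac{449}{915}\right) = 203579 - \frac{898}{915} = \frac{186273887}{915}$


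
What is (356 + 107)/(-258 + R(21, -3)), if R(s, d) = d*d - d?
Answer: -463/246 ≈ -1.8821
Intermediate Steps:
R(s, d) = d² - d
(356 + 107)/(-258 + R(21, -3)) = (356 + 107)/(-258 - 3*(-1 - 3)) = 463/(-258 - 3*(-4)) = 463/(-258 + 12) = 463/(-246) = 463*(-1/246) = -463/246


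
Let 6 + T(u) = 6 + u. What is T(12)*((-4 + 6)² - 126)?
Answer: -1464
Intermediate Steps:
T(u) = u (T(u) = -6 + (6 + u) = u)
T(12)*((-4 + 6)² - 126) = 12*((-4 + 6)² - 126) = 12*(2² - 126) = 12*(4 - 126) = 12*(-122) = -1464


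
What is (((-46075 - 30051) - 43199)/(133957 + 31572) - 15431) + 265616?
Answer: 41412753540/165529 ≈ 2.5018e+5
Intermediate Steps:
(((-46075 - 30051) - 43199)/(133957 + 31572) - 15431) + 265616 = ((-76126 - 43199)/165529 - 15431) + 265616 = (-119325*1/165529 - 15431) + 265616 = (-119325/165529 - 15431) + 265616 = -2554397324/165529 + 265616 = 41412753540/165529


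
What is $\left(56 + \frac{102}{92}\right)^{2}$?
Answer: $\frac{6901129}{2116} \approx 3261.4$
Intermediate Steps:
$\left(56 + \frac{102}{92}\right)^{2} = \left(56 + 102 \cdot \frac{1}{92}\right)^{2} = \left(56 + \frac{51}{46}\right)^{2} = \left(\frac{2627}{46}\right)^{2} = \frac{6901129}{2116}$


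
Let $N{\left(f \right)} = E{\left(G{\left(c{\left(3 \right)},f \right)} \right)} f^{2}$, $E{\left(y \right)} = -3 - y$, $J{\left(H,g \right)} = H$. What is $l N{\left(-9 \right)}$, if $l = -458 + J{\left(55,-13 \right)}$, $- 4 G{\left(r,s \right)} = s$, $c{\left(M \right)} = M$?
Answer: $\frac{685503}{4} \approx 1.7138 \cdot 10^{5}$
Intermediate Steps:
$G{\left(r,s \right)} = - \frac{s}{4}$
$l = -403$ ($l = -458 + 55 = -403$)
$N{\left(f \right)} = f^{2} \left(-3 + \frac{f}{4}\right)$ ($N{\left(f \right)} = \left(-3 - - \frac{f}{4}\right) f^{2} = \left(-3 + \frac{f}{4}\right) f^{2} = f^{2} \left(-3 + \frac{f}{4}\right)$)
$l N{\left(-9 \right)} = - 403 \frac{\left(-9\right)^{2} \left(-12 - 9\right)}{4} = - 403 \cdot \frac{1}{4} \cdot 81 \left(-21\right) = \left(-403\right) \left(- \frac{1701}{4}\right) = \frac{685503}{4}$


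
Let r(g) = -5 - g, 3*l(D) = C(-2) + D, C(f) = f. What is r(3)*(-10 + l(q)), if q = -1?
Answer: 88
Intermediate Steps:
l(D) = -⅔ + D/3 (l(D) = (-2 + D)/3 = -⅔ + D/3)
r(3)*(-10 + l(q)) = (-5 - 1*3)*(-10 + (-⅔ + (⅓)*(-1))) = (-5 - 3)*(-10 + (-⅔ - ⅓)) = -8*(-10 - 1) = -8*(-11) = 88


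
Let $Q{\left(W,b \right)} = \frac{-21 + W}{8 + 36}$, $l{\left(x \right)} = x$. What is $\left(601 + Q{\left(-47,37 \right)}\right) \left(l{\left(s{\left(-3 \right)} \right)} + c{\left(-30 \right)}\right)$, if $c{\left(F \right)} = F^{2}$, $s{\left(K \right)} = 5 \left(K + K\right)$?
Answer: $\frac{5736780}{11} \approx 5.2153 \cdot 10^{5}$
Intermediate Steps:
$s{\left(K \right)} = 10 K$ ($s{\left(K \right)} = 5 \cdot 2 K = 10 K$)
$Q{\left(W,b \right)} = - \frac{21}{44} + \frac{W}{44}$ ($Q{\left(W,b \right)} = \frac{-21 + W}{44} = \left(-21 + W\right) \frac{1}{44} = - \frac{21}{44} + \frac{W}{44}$)
$\left(601 + Q{\left(-47,37 \right)}\right) \left(l{\left(s{\left(-3 \right)} \right)} + c{\left(-30 \right)}\right) = \left(601 + \left(- \frac{21}{44} + \frac{1}{44} \left(-47\right)\right)\right) \left(10 \left(-3\right) + \left(-30\right)^{2}\right) = \left(601 - \frac{17}{11}\right) \left(-30 + 900\right) = \left(601 - \frac{17}{11}\right) 870 = \frac{6594}{11} \cdot 870 = \frac{5736780}{11}$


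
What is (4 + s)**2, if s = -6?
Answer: 4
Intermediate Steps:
(4 + s)**2 = (4 - 6)**2 = (-2)**2 = 4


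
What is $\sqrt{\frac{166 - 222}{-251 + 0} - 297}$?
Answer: $\frac{i \sqrt{18697241}}{251} \approx 17.227 i$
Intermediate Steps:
$\sqrt{\frac{166 - 222}{-251 + 0} - 297} = \sqrt{- \frac{56}{-251} - 297} = \sqrt{\left(-56\right) \left(- \frac{1}{251}\right) - 297} = \sqrt{\frac{56}{251} - 297} = \sqrt{- \frac{74491}{251}} = \frac{i \sqrt{18697241}}{251}$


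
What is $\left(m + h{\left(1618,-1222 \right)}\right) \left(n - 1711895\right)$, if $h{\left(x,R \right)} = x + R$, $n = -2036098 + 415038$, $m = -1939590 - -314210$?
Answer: $5415998547720$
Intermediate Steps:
$m = -1625380$ ($m = -1939590 + 314210 = -1625380$)
$n = -1621060$
$h{\left(x,R \right)} = R + x$
$\left(m + h{\left(1618,-1222 \right)}\right) \left(n - 1711895\right) = \left(-1625380 + \left(-1222 + 1618\right)\right) \left(-1621060 - 1711895\right) = \left(-1625380 + 396\right) \left(-3332955\right) = \left(-1624984\right) \left(-3332955\right) = 5415998547720$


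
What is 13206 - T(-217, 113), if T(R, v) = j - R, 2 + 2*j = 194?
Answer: 12893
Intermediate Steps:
j = 96 (j = -1 + (½)*194 = -1 + 97 = 96)
T(R, v) = 96 - R
13206 - T(-217, 113) = 13206 - (96 - 1*(-217)) = 13206 - (96 + 217) = 13206 - 1*313 = 13206 - 313 = 12893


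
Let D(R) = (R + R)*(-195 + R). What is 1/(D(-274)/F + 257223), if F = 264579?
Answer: 37797/9722294447 ≈ 3.8877e-6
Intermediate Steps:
D(R) = 2*R*(-195 + R) (D(R) = (2*R)*(-195 + R) = 2*R*(-195 + R))
1/(D(-274)/F + 257223) = 1/((2*(-274)*(-195 - 274))/264579 + 257223) = 1/((2*(-274)*(-469))*(1/264579) + 257223) = 1/(257012*(1/264579) + 257223) = 1/(36716/37797 + 257223) = 1/(9722294447/37797) = 37797/9722294447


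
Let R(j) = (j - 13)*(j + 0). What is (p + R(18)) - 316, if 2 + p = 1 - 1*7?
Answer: -234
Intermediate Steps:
R(j) = j*(-13 + j) (R(j) = (-13 + j)*j = j*(-13 + j))
p = -8 (p = -2 + (1 - 1*7) = -2 + (1 - 7) = -2 - 6 = -8)
(p + R(18)) - 316 = (-8 + 18*(-13 + 18)) - 316 = (-8 + 18*5) - 316 = (-8 + 90) - 316 = 82 - 316 = -234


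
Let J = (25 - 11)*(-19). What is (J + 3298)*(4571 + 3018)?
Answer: 23009848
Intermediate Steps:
J = -266 (J = 14*(-19) = -266)
(J + 3298)*(4571 + 3018) = (-266 + 3298)*(4571 + 3018) = 3032*7589 = 23009848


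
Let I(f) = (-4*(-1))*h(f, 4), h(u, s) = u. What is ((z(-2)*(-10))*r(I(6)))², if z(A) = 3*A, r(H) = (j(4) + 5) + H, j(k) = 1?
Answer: 3240000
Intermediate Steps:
I(f) = 4*f (I(f) = (-4*(-1))*f = 4*f)
r(H) = 6 + H (r(H) = (1 + 5) + H = 6 + H)
((z(-2)*(-10))*r(I(6)))² = (((3*(-2))*(-10))*(6 + 4*6))² = ((-6*(-10))*(6 + 24))² = (60*30)² = 1800² = 3240000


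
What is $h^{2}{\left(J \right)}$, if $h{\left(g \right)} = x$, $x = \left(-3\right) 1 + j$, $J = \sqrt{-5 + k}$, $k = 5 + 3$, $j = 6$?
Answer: $9$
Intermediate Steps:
$k = 8$
$J = \sqrt{3}$ ($J = \sqrt{-5 + 8} = \sqrt{3} \approx 1.732$)
$x = 3$ ($x = \left(-3\right) 1 + 6 = -3 + 6 = 3$)
$h{\left(g \right)} = 3$
$h^{2}{\left(J \right)} = 3^{2} = 9$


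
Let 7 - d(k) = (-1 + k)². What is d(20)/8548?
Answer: -177/4274 ≈ -0.041413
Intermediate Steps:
d(k) = 7 - (-1 + k)²
d(20)/8548 = (7 - (-1 + 20)²)/8548 = (7 - 1*19²)*(1/8548) = (7 - 1*361)*(1/8548) = (7 - 361)*(1/8548) = -354*1/8548 = -177/4274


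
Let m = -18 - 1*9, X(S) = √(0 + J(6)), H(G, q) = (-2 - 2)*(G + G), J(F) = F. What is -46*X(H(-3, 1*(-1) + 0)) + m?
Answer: -27 - 46*√6 ≈ -139.68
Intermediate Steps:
H(G, q) = -8*G
X(S) = √6 (X(S) = √(0 + 6) = √6)
m = -27 (m = -18 - 9 = -27)
-46*X(H(-3, 1*(-1) + 0)) + m = -46*√6 - 27 = -27 - 46*√6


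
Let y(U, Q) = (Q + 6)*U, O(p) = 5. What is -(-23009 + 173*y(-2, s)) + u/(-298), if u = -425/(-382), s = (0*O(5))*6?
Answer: 2855575635/113836 ≈ 25085.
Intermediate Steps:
s = 0 (s = (0*5)*6 = 0*6 = 0)
y(U, Q) = U*(6 + Q) (y(U, Q) = (6 + Q)*U = U*(6 + Q))
u = 425/382 (u = -425*(-1/382) = 425/382 ≈ 1.1126)
-(-23009 + 173*y(-2, s)) + u/(-298) = -(-23009 - 346*(6 + 0)) + (425/382)/(-298) = -173/(1/(-133 - 2*6)) + (425/382)*(-1/298) = -173/(1/(-133 - 12)) - 425/113836 = -173/(1/(-145)) - 425/113836 = -173/(-1/145) - 425/113836 = -173*(-145) - 425/113836 = 25085 - 425/113836 = 2855575635/113836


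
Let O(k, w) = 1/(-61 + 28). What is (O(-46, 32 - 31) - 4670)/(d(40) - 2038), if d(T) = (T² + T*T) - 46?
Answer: -154111/36828 ≈ -4.1846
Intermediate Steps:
d(T) = -46 + 2*T² (d(T) = (T² + T²) - 46 = 2*T² - 46 = -46 + 2*T²)
O(k, w) = -1/33 (O(k, w) = 1/(-33) = -1/33)
(O(-46, 32 - 31) - 4670)/(d(40) - 2038) = (-1/33 - 4670)/((-46 + 2*40²) - 2038) = -154111/(33*((-46 + 2*1600) - 2038)) = -154111/(33*((-46 + 3200) - 2038)) = -154111/(33*(3154 - 2038)) = -154111/33/1116 = -154111/33*1/1116 = -154111/36828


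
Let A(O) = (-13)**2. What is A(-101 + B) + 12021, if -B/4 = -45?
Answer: 12190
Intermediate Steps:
B = 180 (B = -4*(-45) = 180)
A(O) = 169
A(-101 + B) + 12021 = 169 + 12021 = 12190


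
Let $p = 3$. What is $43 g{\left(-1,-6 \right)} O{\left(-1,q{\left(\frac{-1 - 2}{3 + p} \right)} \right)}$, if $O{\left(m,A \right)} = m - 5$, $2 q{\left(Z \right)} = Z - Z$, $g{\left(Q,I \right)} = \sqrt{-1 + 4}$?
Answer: $- 258 \sqrt{3} \approx -446.87$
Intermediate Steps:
$g{\left(Q,I \right)} = \sqrt{3}$
$q{\left(Z \right)} = 0$ ($q{\left(Z \right)} = \frac{Z - Z}{2} = \frac{1}{2} \cdot 0 = 0$)
$O{\left(m,A \right)} = -5 + m$ ($O{\left(m,A \right)} = m - 5 = -5 + m$)
$43 g{\left(-1,-6 \right)} O{\left(-1,q{\left(\frac{-1 - 2}{3 + p} \right)} \right)} = 43 \sqrt{3} \left(-5 - 1\right) = 43 \sqrt{3} \left(-6\right) = - 258 \sqrt{3}$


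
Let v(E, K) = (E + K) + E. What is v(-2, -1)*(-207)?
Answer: 1035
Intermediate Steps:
v(E, K) = K + 2*E
v(-2, -1)*(-207) = (-1 + 2*(-2))*(-207) = (-1 - 4)*(-207) = -5*(-207) = 1035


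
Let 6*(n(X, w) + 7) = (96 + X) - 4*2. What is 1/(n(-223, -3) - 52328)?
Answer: -2/104715 ≈ -1.9099e-5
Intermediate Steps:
n(X, w) = 23/3 + X/6 (n(X, w) = -7 + ((96 + X) - 4*2)/6 = -7 + ((96 + X) - 8)/6 = -7 + (88 + X)/6 = -7 + (44/3 + X/6) = 23/3 + X/6)
1/(n(-223, -3) - 52328) = 1/((23/3 + (⅙)*(-223)) - 52328) = 1/((23/3 - 223/6) - 52328) = 1/(-59/2 - 52328) = 1/(-104715/2) = -2/104715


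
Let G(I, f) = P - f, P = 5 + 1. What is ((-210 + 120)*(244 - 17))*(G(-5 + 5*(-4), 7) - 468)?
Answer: 9581670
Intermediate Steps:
P = 6
G(I, f) = 6 - f
((-210 + 120)*(244 - 17))*(G(-5 + 5*(-4), 7) - 468) = ((-210 + 120)*(244 - 17))*((6 - 1*7) - 468) = (-90*227)*((6 - 7) - 468) = -20430*(-1 - 468) = -20430*(-469) = 9581670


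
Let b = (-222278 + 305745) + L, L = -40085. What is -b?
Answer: -43382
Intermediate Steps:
b = 43382 (b = (-222278 + 305745) - 40085 = 83467 - 40085 = 43382)
-b = -1*43382 = -43382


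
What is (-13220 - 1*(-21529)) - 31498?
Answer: -23189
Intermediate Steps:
(-13220 - 1*(-21529)) - 31498 = (-13220 + 21529) - 31498 = 8309 - 31498 = -23189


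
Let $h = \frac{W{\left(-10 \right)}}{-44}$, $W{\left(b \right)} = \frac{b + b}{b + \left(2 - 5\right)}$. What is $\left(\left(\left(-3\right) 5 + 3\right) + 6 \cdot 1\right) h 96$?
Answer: $\frac{2880}{143} \approx 20.14$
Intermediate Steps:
$W{\left(b \right)} = \frac{2 b}{-3 + b}$ ($W{\left(b \right)} = \frac{2 b}{b - 3} = \frac{2 b}{-3 + b}$)
$h = - \frac{5}{143}$ ($h = \frac{2 \left(-10\right) \frac{1}{-3 - 10}}{-44} = 2 \left(-10\right) \frac{1}{-13} \left(- \frac{1}{44}\right) = 2 \left(-10\right) \left(- \frac{1}{13}\right) \left(- \frac{1}{44}\right) = \frac{20}{13} \left(- \frac{1}{44}\right) = - \frac{5}{143} \approx -0.034965$)
$\left(\left(\left(-3\right) 5 + 3\right) + 6 \cdot 1\right) h 96 = \left(\left(\left(-3\right) 5 + 3\right) + 6 \cdot 1\right) \left(- \frac{5}{143}\right) 96 = \left(\left(-15 + 3\right) + 6\right) \left(- \frac{5}{143}\right) 96 = \left(-12 + 6\right) \left(- \frac{5}{143}\right) 96 = \left(-6\right) \left(- \frac{5}{143}\right) 96 = \frac{30}{143} \cdot 96 = \frac{2880}{143}$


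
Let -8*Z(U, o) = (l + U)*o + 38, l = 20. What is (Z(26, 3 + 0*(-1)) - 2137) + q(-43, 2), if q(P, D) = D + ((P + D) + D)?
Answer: -2196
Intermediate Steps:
q(P, D) = P + 3*D (q(P, D) = D + ((D + P) + D) = D + (P + 2*D) = P + 3*D)
Z(U, o) = -19/4 - o*(20 + U)/8 (Z(U, o) = -((20 + U)*o + 38)/8 = -(o*(20 + U) + 38)/8 = -(38 + o*(20 + U))/8 = -19/4 - o*(20 + U)/8)
(Z(26, 3 + 0*(-1)) - 2137) + q(-43, 2) = ((-19/4 - 5*(3 + 0*(-1))/2 - ⅛*26*(3 + 0*(-1))) - 2137) + (-43 + 3*2) = ((-19/4 - 5*(3 + 0)/2 - ⅛*26*(3 + 0)) - 2137) + (-43 + 6) = ((-19/4 - 5/2*3 - ⅛*26*3) - 2137) - 37 = ((-19/4 - 15/2 - 39/4) - 2137) - 37 = (-22 - 2137) - 37 = -2159 - 37 = -2196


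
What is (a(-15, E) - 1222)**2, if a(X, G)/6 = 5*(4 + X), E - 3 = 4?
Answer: 2408704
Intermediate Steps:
E = 7 (E = 3 + 4 = 7)
a(X, G) = 120 + 30*X (a(X, G) = 6*(5*(4 + X)) = 6*(20 + 5*X) = 120 + 30*X)
(a(-15, E) - 1222)**2 = ((120 + 30*(-15)) - 1222)**2 = ((120 - 450) - 1222)**2 = (-330 - 1222)**2 = (-1552)**2 = 2408704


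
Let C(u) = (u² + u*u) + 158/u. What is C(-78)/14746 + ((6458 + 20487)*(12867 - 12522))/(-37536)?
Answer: -2271218407/9201504 ≈ -246.83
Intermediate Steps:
C(u) = 2*u² + 158/u (C(u) = (u² + u²) + 158/u = 2*u² + 158/u)
C(-78)/14746 + ((6458 + 20487)*(12867 - 12522))/(-37536) = (2*(79 + (-78)³)/(-78))/14746 + ((6458 + 20487)*(12867 - 12522))/(-37536) = (2*(-1/78)*(79 - 474552))*(1/14746) + (26945*345)*(-1/37536) = (2*(-1/78)*(-474473))*(1/14746) + 9296025*(-1/37536) = (474473/39)*(1/14746) - 7925/32 = 474473/575094 - 7925/32 = -2271218407/9201504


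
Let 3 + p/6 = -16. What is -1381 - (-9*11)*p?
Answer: -12667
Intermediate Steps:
p = -114 (p = -18 + 6*(-16) = -18 - 96 = -114)
-1381 - (-9*11)*p = -1381 - (-9*11)*(-114) = -1381 - (-99)*(-114) = -1381 - 1*11286 = -1381 - 11286 = -12667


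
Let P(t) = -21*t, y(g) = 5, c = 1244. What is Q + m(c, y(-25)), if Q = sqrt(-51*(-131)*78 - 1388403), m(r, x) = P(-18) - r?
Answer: -866 + 3*I*sqrt(96365) ≈ -866.0 + 931.28*I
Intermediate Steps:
m(r, x) = 378 - r (m(r, x) = -21*(-18) - r = 378 - r)
Q = 3*I*sqrt(96365) (Q = sqrt(6681*78 - 1388403) = sqrt(521118 - 1388403) = sqrt(-867285) = 3*I*sqrt(96365) ≈ 931.28*I)
Q + m(c, y(-25)) = 3*I*sqrt(96365) + (378 - 1*1244) = 3*I*sqrt(96365) + (378 - 1244) = 3*I*sqrt(96365) - 866 = -866 + 3*I*sqrt(96365)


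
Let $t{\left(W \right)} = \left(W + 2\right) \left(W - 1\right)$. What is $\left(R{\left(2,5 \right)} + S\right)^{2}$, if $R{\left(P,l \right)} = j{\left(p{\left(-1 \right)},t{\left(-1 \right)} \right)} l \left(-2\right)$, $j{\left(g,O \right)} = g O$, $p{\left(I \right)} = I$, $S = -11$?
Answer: $961$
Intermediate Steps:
$t{\left(W \right)} = \left(-1 + W\right) \left(2 + W\right)$ ($t{\left(W \right)} = \left(2 + W\right) \left(-1 + W\right) = \left(-1 + W\right) \left(2 + W\right)$)
$j{\left(g,O \right)} = O g$
$R{\left(P,l \right)} = - 4 l$ ($R{\left(P,l \right)} = \left(-2 - 1 + \left(-1\right)^{2}\right) \left(-1\right) l \left(-2\right) = \left(-2 - 1 + 1\right) \left(-1\right) l \left(-2\right) = \left(-2\right) \left(-1\right) l \left(-2\right) = 2 l \left(-2\right) = - 4 l$)
$\left(R{\left(2,5 \right)} + S\right)^{2} = \left(\left(-4\right) 5 - 11\right)^{2} = \left(-20 - 11\right)^{2} = \left(-31\right)^{2} = 961$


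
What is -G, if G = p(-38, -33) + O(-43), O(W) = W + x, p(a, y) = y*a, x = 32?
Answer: -1243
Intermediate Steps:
p(a, y) = a*y
O(W) = 32 + W (O(W) = W + 32 = 32 + W)
G = 1243 (G = -38*(-33) + (32 - 43) = 1254 - 11 = 1243)
-G = -1*1243 = -1243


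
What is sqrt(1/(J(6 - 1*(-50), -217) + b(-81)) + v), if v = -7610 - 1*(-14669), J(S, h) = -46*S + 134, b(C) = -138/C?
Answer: sqrt(1915295657070)/16472 ≈ 84.018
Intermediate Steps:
J(S, h) = 134 - 46*S
v = 7059 (v = -7610 + 14669 = 7059)
sqrt(1/(J(6 - 1*(-50), -217) + b(-81)) + v) = sqrt(1/((134 - 46*(6 - 1*(-50))) - 138/(-81)) + 7059) = sqrt(1/((134 - 46*(6 + 50)) - 138*(-1/81)) + 7059) = sqrt(1/((134 - 46*56) + 46/27) + 7059) = sqrt(1/((134 - 2576) + 46/27) + 7059) = sqrt(1/(-2442 + 46/27) + 7059) = sqrt(1/(-65888/27) + 7059) = sqrt(-27/65888 + 7059) = sqrt(465103365/65888) = sqrt(1915295657070)/16472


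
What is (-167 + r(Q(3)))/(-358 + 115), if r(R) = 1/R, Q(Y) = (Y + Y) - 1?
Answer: 278/405 ≈ 0.68642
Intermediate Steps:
Q(Y) = -1 + 2*Y (Q(Y) = 2*Y - 1 = -1 + 2*Y)
(-167 + r(Q(3)))/(-358 + 115) = (-167 + 1/(-1 + 2*3))/(-358 + 115) = (-167 + 1/(-1 + 6))/(-243) = (-167 + 1/5)*(-1/243) = (-167 + ⅕)*(-1/243) = -834/5*(-1/243) = 278/405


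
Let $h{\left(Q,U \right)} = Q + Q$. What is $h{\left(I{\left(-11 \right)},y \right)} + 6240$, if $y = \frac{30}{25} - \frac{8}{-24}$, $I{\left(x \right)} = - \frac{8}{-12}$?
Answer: $\frac{18724}{3} \approx 6241.3$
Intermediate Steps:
$I{\left(x \right)} = \frac{2}{3}$ ($I{\left(x \right)} = \left(-8\right) \left(- \frac{1}{12}\right) = \frac{2}{3}$)
$y = \frac{23}{15}$ ($y = 30 \cdot \frac{1}{25} - - \frac{1}{3} = \frac{6}{5} + \frac{1}{3} = \frac{23}{15} \approx 1.5333$)
$h{\left(Q,U \right)} = 2 Q$
$h{\left(I{\left(-11 \right)},y \right)} + 6240 = 2 \cdot \frac{2}{3} + 6240 = \frac{4}{3} + 6240 = \frac{18724}{3}$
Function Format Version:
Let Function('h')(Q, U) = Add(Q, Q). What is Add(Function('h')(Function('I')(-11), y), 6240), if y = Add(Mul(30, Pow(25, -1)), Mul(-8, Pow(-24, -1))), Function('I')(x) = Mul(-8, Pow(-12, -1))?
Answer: Rational(18724, 3) ≈ 6241.3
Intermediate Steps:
Function('I')(x) = Rational(2, 3) (Function('I')(x) = Mul(-8, Rational(-1, 12)) = Rational(2, 3))
y = Rational(23, 15) (y = Add(Mul(30, Rational(1, 25)), Mul(-8, Rational(-1, 24))) = Add(Rational(6, 5), Rational(1, 3)) = Rational(23, 15) ≈ 1.5333)
Function('h')(Q, U) = Mul(2, Q)
Add(Function('h')(Function('I')(-11), y), 6240) = Add(Mul(2, Rational(2, 3)), 6240) = Add(Rational(4, 3), 6240) = Rational(18724, 3)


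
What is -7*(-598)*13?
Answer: 54418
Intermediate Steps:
-7*(-598)*13 = 4186*13 = 54418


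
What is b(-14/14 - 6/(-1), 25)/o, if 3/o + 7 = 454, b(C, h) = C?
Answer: 745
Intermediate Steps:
o = 1/149 (o = 3/(-7 + 454) = 3/447 = 3*(1/447) = 1/149 ≈ 0.0067114)
b(-14/14 - 6/(-1), 25)/o = (-14/14 - 6/(-1))/(1/149) = (-14*1/14 - 6*(-1))*149 = (-1 + 6)*149 = 5*149 = 745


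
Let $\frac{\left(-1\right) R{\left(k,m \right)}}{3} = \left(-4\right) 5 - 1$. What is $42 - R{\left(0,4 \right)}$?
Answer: $-21$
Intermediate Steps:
$R{\left(k,m \right)} = 63$ ($R{\left(k,m \right)} = - 3 \left(\left(-4\right) 5 - 1\right) = - 3 \left(-20 - 1\right) = \left(-3\right) \left(-21\right) = 63$)
$42 - R{\left(0,4 \right)} = 42 - 63 = -21$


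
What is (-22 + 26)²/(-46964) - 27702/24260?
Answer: -162673111/142418330 ≈ -1.1422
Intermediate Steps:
(-22 + 26)²/(-46964) - 27702/24260 = 4²*(-1/46964) - 27702*1/24260 = 16*(-1/46964) - 13851/12130 = -4/11741 - 13851/12130 = -162673111/142418330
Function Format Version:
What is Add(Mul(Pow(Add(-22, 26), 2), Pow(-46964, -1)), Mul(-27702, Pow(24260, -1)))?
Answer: Rational(-162673111, 142418330) ≈ -1.1422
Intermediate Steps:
Add(Mul(Pow(Add(-22, 26), 2), Pow(-46964, -1)), Mul(-27702, Pow(24260, -1))) = Add(Mul(Pow(4, 2), Rational(-1, 46964)), Mul(-27702, Rational(1, 24260))) = Add(Mul(16, Rational(-1, 46964)), Rational(-13851, 12130)) = Add(Rational(-4, 11741), Rational(-13851, 12130)) = Rational(-162673111, 142418330)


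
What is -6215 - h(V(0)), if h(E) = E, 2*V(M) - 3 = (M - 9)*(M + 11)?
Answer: -6167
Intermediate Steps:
V(M) = 3/2 + (-9 + M)*(11 + M)/2 (V(M) = 3/2 + ((M - 9)*(M + 11))/2 = 3/2 + ((-9 + M)*(11 + M))/2 = 3/2 + (-9 + M)*(11 + M)/2)
-6215 - h(V(0)) = -6215 - (-48 + 0 + (1/2)*0**2) = -6215 - (-48 + 0 + (1/2)*0) = -6215 - (-48 + 0 + 0) = -6215 - 1*(-48) = -6215 + 48 = -6167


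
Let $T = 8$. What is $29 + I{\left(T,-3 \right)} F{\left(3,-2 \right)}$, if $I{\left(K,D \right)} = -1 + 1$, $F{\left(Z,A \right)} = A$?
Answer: $29$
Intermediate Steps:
$I{\left(K,D \right)} = 0$
$29 + I{\left(T,-3 \right)} F{\left(3,-2 \right)} = 29 + 0 \left(-2\right) = 29 + 0 = 29$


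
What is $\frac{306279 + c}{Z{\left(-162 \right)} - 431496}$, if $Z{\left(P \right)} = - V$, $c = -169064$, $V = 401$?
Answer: $- \frac{137215}{431897} \approx -0.3177$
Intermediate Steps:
$Z{\left(P \right)} = -401$ ($Z{\left(P \right)} = \left(-1\right) 401 = -401$)
$\frac{306279 + c}{Z{\left(-162 \right)} - 431496} = \frac{306279 - 169064}{-401 - 431496} = \frac{137215}{-431897} = 137215 \left(- \frac{1}{431897}\right) = - \frac{137215}{431897}$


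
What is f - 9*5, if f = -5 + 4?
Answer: -46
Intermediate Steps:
f = -1
f - 9*5 = -1 - 9*5 = -1 - 45 = -46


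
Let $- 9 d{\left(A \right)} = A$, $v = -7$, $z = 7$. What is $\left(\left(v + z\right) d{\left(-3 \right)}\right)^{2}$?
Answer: $0$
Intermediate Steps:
$d{\left(A \right)} = - \frac{A}{9}$
$\left(\left(v + z\right) d{\left(-3 \right)}\right)^{2} = \left(\left(-7 + 7\right) \left(\left(- \frac{1}{9}\right) \left(-3\right)\right)\right)^{2} = \left(0 \cdot \frac{1}{3}\right)^{2} = 0^{2} = 0$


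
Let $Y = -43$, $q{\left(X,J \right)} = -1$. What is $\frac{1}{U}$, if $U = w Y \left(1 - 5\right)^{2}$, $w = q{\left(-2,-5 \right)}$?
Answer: $\frac{1}{688} \approx 0.0014535$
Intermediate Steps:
$w = -1$
$U = 688$ ($U = \left(-1\right) \left(-43\right) \left(1 - 5\right)^{2} = 43 \left(-4\right)^{2} = 43 \cdot 16 = 688$)
$\frac{1}{U} = \frac{1}{688}$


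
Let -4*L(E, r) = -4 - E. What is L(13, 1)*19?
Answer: 323/4 ≈ 80.750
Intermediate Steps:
L(E, r) = 1 + E/4 (L(E, r) = -(-4 - E)/4 = 1 + E/4)
L(13, 1)*19 = (1 + (¼)*13)*19 = (1 + 13/4)*19 = (17/4)*19 = 323/4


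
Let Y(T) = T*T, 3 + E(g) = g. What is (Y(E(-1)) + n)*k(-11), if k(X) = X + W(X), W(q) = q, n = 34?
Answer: -1100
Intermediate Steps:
E(g) = -3 + g
Y(T) = T²
k(X) = 2*X (k(X) = X + X = 2*X)
(Y(E(-1)) + n)*k(-11) = ((-3 - 1)² + 34)*(2*(-11)) = ((-4)² + 34)*(-22) = (16 + 34)*(-22) = 50*(-22) = -1100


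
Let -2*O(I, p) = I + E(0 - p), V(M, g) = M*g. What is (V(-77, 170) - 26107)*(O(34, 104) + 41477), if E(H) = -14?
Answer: -1625381999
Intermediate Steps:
O(I, p) = 7 - I/2 (O(I, p) = -(I - 14)/2 = -(-14 + I)/2 = 7 - I/2)
(V(-77, 170) - 26107)*(O(34, 104) + 41477) = (-77*170 - 26107)*((7 - ½*34) + 41477) = (-13090 - 26107)*((7 - 17) + 41477) = -39197*(-10 + 41477) = -39197*41467 = -1625381999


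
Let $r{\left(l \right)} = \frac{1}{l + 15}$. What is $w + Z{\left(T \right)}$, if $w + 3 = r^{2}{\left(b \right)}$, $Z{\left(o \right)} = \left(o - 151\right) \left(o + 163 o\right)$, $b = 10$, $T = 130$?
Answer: $- \frac{279826874}{625} \approx -4.4772 \cdot 10^{5}$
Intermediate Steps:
$r{\left(l \right)} = \frac{1}{15 + l}$
$Z{\left(o \right)} = 164 o \left(-151 + o\right)$ ($Z{\left(o \right)} = \left(-151 + o\right) 164 o = 164 o \left(-151 + o\right)$)
$w = - \frac{1874}{625}$ ($w = -3 + \left(\frac{1}{15 + 10}\right)^{2} = -3 + \left(\frac{1}{25}\right)^{2} = -3 + \frac{1}{625} = - \frac{1874}{625} \approx -2.9984$)
$w + Z{\left(T \right)} = - \frac{1874}{625} + 164 \cdot 130 \left(-151 + 130\right) = - \frac{1874}{625} + 164 \cdot 130 \left(-21\right) = - \frac{1874}{625} - 447720 = - \frac{279826874}{625}$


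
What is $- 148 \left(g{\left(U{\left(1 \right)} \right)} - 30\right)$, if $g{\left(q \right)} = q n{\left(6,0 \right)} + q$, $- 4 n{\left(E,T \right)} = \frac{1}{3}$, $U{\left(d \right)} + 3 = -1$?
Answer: $\frac{14948}{3} \approx 4982.7$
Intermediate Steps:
$U{\left(d \right)} = -4$ ($U{\left(d \right)} = -3 - 1 = -4$)
$n{\left(E,T \right)} = - \frac{1}{12}$ ($n{\left(E,T \right)} = - \frac{1}{4 \cdot 3} = \left(- \frac{1}{4}\right) \frac{1}{3} = - \frac{1}{12}$)
$g{\left(q \right)} = \frac{11 q}{12}$ ($g{\left(q \right)} = q \left(- \frac{1}{12}\right) + q = - \frac{q}{12} + q = \frac{11 q}{12}$)
$- 148 \left(g{\left(U{\left(1 \right)} \right)} - 30\right) = - 148 \left(\frac{11}{12} \left(-4\right) - 30\right) = - 148 \left(- \frac{11}{3} - 30\right) = \left(-148\right) \left(- \frac{101}{3}\right) = \frac{14948}{3}$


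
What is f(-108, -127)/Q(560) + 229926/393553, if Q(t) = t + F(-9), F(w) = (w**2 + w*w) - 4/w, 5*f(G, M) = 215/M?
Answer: 189710009193/324977963962 ≈ 0.58376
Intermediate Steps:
f(G, M) = 43/M (f(G, M) = (215/M)/5 = 43/M)
F(w) = -4/w + 2*w**2 (F(w) = (w**2 + w**2) - 4/w = 2*w**2 - 4/w = -4/w + 2*w**2)
Q(t) = 1462/9 + t (Q(t) = t + 2*(-2 + (-9)**3)/(-9) = t + 2*(-1/9)*(-2 - 729) = t + 2*(-1/9)*(-731) = t + 1462/9 = 1462/9 + t)
f(-108, -127)/Q(560) + 229926/393553 = (43/(-127))/(1462/9 + 560) + 229926/393553 = (43*(-1/127))/(6502/9) + 229926*(1/393553) = -43/127*9/6502 + 229926/393553 = -387/825754 + 229926/393553 = 189710009193/324977963962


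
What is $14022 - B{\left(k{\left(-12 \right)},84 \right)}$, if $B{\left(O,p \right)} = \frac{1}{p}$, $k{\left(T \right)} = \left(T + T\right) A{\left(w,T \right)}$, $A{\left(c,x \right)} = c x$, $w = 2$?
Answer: $\frac{1177847}{84} \approx 14022.0$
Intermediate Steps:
$k{\left(T \right)} = 4 T^{2}$ ($k{\left(T \right)} = \left(T + T\right) 2 T = 2 T 2 T = 4 T^{2}$)
$14022 - B{\left(k{\left(-12 \right)},84 \right)} = 14022 - \frac{1}{84} = \frac{1177847}{84}$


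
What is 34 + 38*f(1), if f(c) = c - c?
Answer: 34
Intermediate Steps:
f(c) = 0
34 + 38*f(1) = 34 + 38*0 = 34 + 0 = 34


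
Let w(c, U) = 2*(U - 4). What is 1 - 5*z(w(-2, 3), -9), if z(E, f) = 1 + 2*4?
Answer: -44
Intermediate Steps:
w(c, U) = -8 + 2*U (w(c, U) = 2*(-4 + U) = -8 + 2*U)
z(E, f) = 9 (z(E, f) = 1 + 8 = 9)
1 - 5*z(w(-2, 3), -9) = 1 - 5*9 = 1 - 45 = -44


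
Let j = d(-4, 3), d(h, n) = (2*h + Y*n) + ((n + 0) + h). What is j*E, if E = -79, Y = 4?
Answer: -237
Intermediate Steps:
d(h, n) = 3*h + 5*n (d(h, n) = (2*h + 4*n) + ((n + 0) + h) = (2*h + 4*n) + (n + h) = (2*h + 4*n) + (h + n) = 3*h + 5*n)
j = 3 (j = 3*(-4) + 5*3 = -12 + 15 = 3)
j*E = 3*(-79) = -237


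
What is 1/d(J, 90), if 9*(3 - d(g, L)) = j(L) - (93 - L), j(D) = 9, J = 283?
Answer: 3/7 ≈ 0.42857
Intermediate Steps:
d(g, L) = 37/3 - L/9 (d(g, L) = 3 - (9 - (93 - L))/9 = 3 - (9 + (-93 + L))/9 = 3 - (-84 + L)/9 = 3 + (28/3 - L/9) = 37/3 - L/9)
1/d(J, 90) = 1/(37/3 - ⅑*90) = 1/(37/3 - 10) = 1/(7/3) = 3/7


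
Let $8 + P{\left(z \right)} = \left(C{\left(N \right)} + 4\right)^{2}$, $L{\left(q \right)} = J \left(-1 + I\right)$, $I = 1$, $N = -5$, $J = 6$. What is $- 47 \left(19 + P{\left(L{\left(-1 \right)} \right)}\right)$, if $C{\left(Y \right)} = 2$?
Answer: $-2209$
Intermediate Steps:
$L{\left(q \right)} = 0$ ($L{\left(q \right)} = 6 \left(-1 + 1\right) = 6 \cdot 0 = 0$)
$P{\left(z \right)} = 28$ ($P{\left(z \right)} = -8 + \left(2 + 4\right)^{2} = -8 + 6^{2} = -8 + 36 = 28$)
$- 47 \left(19 + P{\left(L{\left(-1 \right)} \right)}\right) = - 47 \left(19 + 28\right) = \left(-47\right) 47 = -2209$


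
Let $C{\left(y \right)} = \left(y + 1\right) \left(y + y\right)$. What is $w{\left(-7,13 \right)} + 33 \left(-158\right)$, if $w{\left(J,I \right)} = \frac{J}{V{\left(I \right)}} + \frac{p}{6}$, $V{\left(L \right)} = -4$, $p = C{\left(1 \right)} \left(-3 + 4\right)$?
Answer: $- \frac{62539}{12} \approx -5211.6$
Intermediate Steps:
$C{\left(y \right)} = 2 y \left(1 + y\right)$ ($C{\left(y \right)} = \left(1 + y\right) 2 y = 2 y \left(1 + y\right)$)
$p = 4$ ($p = 2 \cdot 1 \left(1 + 1\right) \left(-3 + 4\right) = 2 \cdot 1 \cdot 2 \cdot 1 = 4 \cdot 1 = 4$)
$w{\left(J,I \right)} = \frac{2}{3} - \frac{J}{4}$ ($w{\left(J,I \right)} = \frac{J}{-4} + \frac{4}{6} = J \left(- \frac{1}{4}\right) + 4 \cdot \frac{1}{6} = - \frac{J}{4} + \frac{2}{3} = \frac{2}{3} - \frac{J}{4}$)
$w{\left(-7,13 \right)} + 33 \left(-158\right) = \left(\frac{2}{3} - - \frac{7}{4}\right) + 33 \left(-158\right) = \left(\frac{2}{3} + \frac{7}{4}\right) - 5214 = \frac{29}{12} - 5214 = - \frac{62539}{12}$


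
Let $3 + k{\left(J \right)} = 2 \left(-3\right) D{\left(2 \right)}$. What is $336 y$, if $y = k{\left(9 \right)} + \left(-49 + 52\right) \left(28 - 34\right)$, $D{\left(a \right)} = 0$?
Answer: $-7056$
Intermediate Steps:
$k{\left(J \right)} = -3$ ($k{\left(J \right)} = -3 + 2 \left(-3\right) 0 = -3 - 0 = -3 + 0 = -3$)
$y = -21$ ($y = -3 + \left(-49 + 52\right) \left(28 - 34\right) = -3 + 3 \left(-6\right) = -3 - 18 = -21$)
$336 y = 336 \left(-21\right) = -7056$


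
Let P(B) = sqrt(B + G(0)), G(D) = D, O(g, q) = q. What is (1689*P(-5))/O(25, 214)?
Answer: 1689*I*sqrt(5)/214 ≈ 17.648*I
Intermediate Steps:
P(B) = sqrt(B) (P(B) = sqrt(B + 0) = sqrt(B))
(1689*P(-5))/O(25, 214) = (1689*sqrt(-5))/214 = (1689*(I*sqrt(5)))*(1/214) = (1689*I*sqrt(5))*(1/214) = 1689*I*sqrt(5)/214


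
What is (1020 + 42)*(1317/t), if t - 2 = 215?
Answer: 1398654/217 ≈ 6445.4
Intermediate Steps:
t = 217 (t = 2 + 215 = 217)
(1020 + 42)*(1317/t) = (1020 + 42)*(1317/217) = 1062*(1317*(1/217)) = 1062*(1317/217) = 1398654/217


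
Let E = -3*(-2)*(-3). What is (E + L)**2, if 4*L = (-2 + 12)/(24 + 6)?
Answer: 46225/144 ≈ 321.01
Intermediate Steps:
L = 1/12 (L = ((-2 + 12)/(24 + 6))/4 = (10/30)/4 = (10*(1/30))/4 = (1/4)*(1/3) = 1/12 ≈ 0.083333)
E = -18 (E = 6*(-3) = -18)
(E + L)**2 = (-18 + 1/12)**2 = (-215/12)**2 = 46225/144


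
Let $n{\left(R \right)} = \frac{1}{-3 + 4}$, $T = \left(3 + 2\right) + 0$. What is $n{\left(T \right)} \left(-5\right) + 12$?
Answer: $7$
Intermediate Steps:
$T = 5$ ($T = 5 + 0 = 5$)
$n{\left(R \right)} = 1$ ($n{\left(R \right)} = 1^{-1} = 1$)
$n{\left(T \right)} \left(-5\right) + 12 = 1 \left(-5\right) + 12 = -5 + 12 = 7$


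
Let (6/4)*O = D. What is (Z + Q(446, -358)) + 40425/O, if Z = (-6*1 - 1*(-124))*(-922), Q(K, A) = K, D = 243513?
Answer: -5863238425/54114 ≈ -1.0835e+5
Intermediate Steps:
O = 162342 (O = (2/3)*243513 = 162342)
Z = -108796 (Z = (-6 + 124)*(-922) = 118*(-922) = -108796)
(Z + Q(446, -358)) + 40425/O = (-108796 + 446) + 40425/162342 = -108350 + 40425*(1/162342) = -108350 + 13475/54114 = -5863238425/54114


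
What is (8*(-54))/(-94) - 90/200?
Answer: 3897/940 ≈ 4.1457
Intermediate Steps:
(8*(-54))/(-94) - 90/200 = -432*(-1/94) - 90*1/200 = 216/47 - 9/20 = 3897/940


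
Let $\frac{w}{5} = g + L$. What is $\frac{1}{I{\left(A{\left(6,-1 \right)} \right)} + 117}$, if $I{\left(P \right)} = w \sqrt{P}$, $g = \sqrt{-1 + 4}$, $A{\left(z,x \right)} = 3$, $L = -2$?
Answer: $\frac{11}{1427} + \frac{5 \sqrt{3}}{8562} \approx 0.00872$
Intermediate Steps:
$g = \sqrt{3} \approx 1.732$
$w = -10 + 5 \sqrt{3}$ ($w = 5 \left(\sqrt{3} - 2\right) = 5 \left(-2 + \sqrt{3}\right) = -10 + 5 \sqrt{3} \approx -1.3397$)
$I{\left(P \right)} = \sqrt{P} \left(-10 + 5 \sqrt{3}\right)$ ($I{\left(P \right)} = \left(-10 + 5 \sqrt{3}\right) \sqrt{P} = \sqrt{P} \left(-10 + 5 \sqrt{3}\right)$)
$\frac{1}{I{\left(A{\left(6,-1 \right)} \right)} + 117} = \frac{1}{5 \sqrt{3} \left(-2 + \sqrt{3}\right) + 117} = \frac{1}{117 + 5 \sqrt{3} \left(-2 + \sqrt{3}\right)}$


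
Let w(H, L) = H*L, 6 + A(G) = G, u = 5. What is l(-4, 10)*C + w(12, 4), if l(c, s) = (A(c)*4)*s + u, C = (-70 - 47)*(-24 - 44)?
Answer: -3142572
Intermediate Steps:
A(G) = -6 + G
C = 7956 (C = -117*(-68) = 7956)
l(c, s) = 5 + s*(-24 + 4*c) (l(c, s) = ((-6 + c)*4)*s + 5 = (-24 + 4*c)*s + 5 = s*(-24 + 4*c) + 5 = 5 + s*(-24 + 4*c))
l(-4, 10)*C + w(12, 4) = (5 + 4*10*(-6 - 4))*7956 + 12*4 = (5 + 4*10*(-10))*7956 + 48 = (5 - 400)*7956 + 48 = -395*7956 + 48 = -3142620 + 48 = -3142572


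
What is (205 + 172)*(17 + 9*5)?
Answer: 23374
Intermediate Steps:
(205 + 172)*(17 + 9*5) = 377*(17 + 45) = 377*62 = 23374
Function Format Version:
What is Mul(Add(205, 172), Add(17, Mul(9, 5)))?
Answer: 23374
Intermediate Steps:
Mul(Add(205, 172), Add(17, Mul(9, 5))) = Mul(377, Add(17, 45)) = Mul(377, 62) = 23374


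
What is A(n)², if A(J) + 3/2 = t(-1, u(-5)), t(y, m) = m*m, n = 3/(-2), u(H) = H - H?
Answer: 9/4 ≈ 2.2500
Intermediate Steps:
u(H) = 0
n = -3/2 (n = 3*(-½) = -3/2 ≈ -1.5000)
t(y, m) = m²
A(J) = -3/2 (A(J) = -3/2 + 0² = -3/2 + 0 = -3/2)
A(n)² = (-3/2)² = 9/4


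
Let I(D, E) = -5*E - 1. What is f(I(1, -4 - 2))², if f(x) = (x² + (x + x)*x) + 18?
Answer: 6456681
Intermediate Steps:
I(D, E) = -1 - 5*E
f(x) = 18 + 3*x² (f(x) = (x² + (2*x)*x) + 18 = (x² + 2*x²) + 18 = 3*x² + 18 = 18 + 3*x²)
f(I(1, -4 - 2))² = (18 + 3*(-1 - 5*(-4 - 2))²)² = (18 + 3*(-1 - 5*(-6))²)² = (18 + 3*(-1 + 30)²)² = (18 + 3*29²)² = (18 + 3*841)² = (18 + 2523)² = 2541² = 6456681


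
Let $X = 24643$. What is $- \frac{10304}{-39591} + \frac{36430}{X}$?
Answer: $\frac{1696221602}{975641013} \approx 1.7386$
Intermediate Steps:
$- \frac{10304}{-39591} + \frac{36430}{X} = - \frac{10304}{-39591} + \frac{36430}{24643} = \left(-10304\right) \left(- \frac{1}{39591}\right) + 36430 \cdot \frac{1}{24643} = \frac{10304}{39591} + \frac{36430}{24643} = \frac{1696221602}{975641013}$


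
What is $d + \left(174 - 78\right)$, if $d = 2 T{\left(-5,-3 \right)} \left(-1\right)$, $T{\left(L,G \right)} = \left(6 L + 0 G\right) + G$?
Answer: $162$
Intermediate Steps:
$T{\left(L,G \right)} = G + 6 L$ ($T{\left(L,G \right)} = \left(6 L + 0\right) + G = 6 L + G = G + 6 L$)
$d = 66$ ($d = 2 \left(-3 + 6 \left(-5\right)\right) \left(-1\right) = 2 \left(-3 - 30\right) \left(-1\right) = 2 \left(-33\right) \left(-1\right) = \left(-66\right) \left(-1\right) = 66$)
$d + \left(174 - 78\right) = 66 + \left(174 - 78\right) = 66 + 96 = 162$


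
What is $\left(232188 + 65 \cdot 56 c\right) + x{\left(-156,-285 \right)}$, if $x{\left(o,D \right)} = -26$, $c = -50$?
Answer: $50162$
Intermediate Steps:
$\left(232188 + 65 \cdot 56 c\right) + x{\left(-156,-285 \right)} = \left(232188 + 65 \cdot 56 \left(-50\right)\right) - 26 = \left(232188 + 3640 \left(-50\right)\right) - 26 = \left(232188 - 182000\right) - 26 = 50188 - 26 = 50162$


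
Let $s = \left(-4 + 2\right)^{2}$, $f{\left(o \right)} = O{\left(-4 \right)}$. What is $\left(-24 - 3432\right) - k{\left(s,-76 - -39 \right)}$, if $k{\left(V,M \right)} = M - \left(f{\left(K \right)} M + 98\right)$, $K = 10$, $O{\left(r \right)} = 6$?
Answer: $-3543$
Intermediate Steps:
$f{\left(o \right)} = 6$
$s = 4$ ($s = \left(-2\right)^{2} = 4$)
$k{\left(V,M \right)} = -98 - 5 M$ ($k{\left(V,M \right)} = M - \left(6 M + 98\right) = M - \left(98 + 6 M\right) = -98 - 5 M$)
$\left(-24 - 3432\right) - k{\left(s,-76 - -39 \right)} = \left(-24 - 3432\right) - \left(-98 - 5 \left(-76 - -39\right)\right) = \left(-24 - 3432\right) - \left(-98 - 5 \left(-76 + 39\right)\right) = -3456 - \left(-98 - -185\right) = -3456 - \left(-98 + 185\right) = -3456 - 87 = -3543$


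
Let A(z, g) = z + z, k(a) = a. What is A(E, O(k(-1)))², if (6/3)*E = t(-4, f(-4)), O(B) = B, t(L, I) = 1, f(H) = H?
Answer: 1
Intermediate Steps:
E = ½ (E = (½)*1 = ½ ≈ 0.50000)
A(z, g) = 2*z
A(E, O(k(-1)))² = (2*(½))² = 1² = 1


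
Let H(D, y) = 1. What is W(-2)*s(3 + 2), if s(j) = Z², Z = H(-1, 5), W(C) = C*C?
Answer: 4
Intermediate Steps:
W(C) = C²
Z = 1
s(j) = 1 (s(j) = 1² = 1)
W(-2)*s(3 + 2) = (-2)²*1 = 4*1 = 4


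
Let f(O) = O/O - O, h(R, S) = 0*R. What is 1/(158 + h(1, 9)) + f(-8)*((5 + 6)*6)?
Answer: 93853/158 ≈ 594.01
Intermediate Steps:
h(R, S) = 0
f(O) = 1 - O
1/(158 + h(1, 9)) + f(-8)*((5 + 6)*6) = 1/(158 + 0) + (1 - 1*(-8))*((5 + 6)*6) = 1/158 + (1 + 8)*(11*6) = 1/158 + 9*66 = 1/158 + 594 = 93853/158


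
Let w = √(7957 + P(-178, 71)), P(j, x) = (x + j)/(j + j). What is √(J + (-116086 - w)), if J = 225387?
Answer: √(3463092884 - 178*√252119111)/178 ≈ 330.47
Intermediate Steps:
P(j, x) = (j + x)/(2*j) (P(j, x) = (j + x)/((2*j)) = (j + x)*(1/(2*j)) = (j + x)/(2*j))
w = √252119111/178 (w = √(7957 + (½)*(-178 + 71)/(-178)) = √(7957 + (½)*(-1/178)*(-107)) = √(7957 + 107/356) = √(2832799/356) = √252119111/178 ≈ 89.204)
√(J + (-116086 - w)) = √(225387 + (-116086 - √252119111/178)) = √(109301 - √252119111/178)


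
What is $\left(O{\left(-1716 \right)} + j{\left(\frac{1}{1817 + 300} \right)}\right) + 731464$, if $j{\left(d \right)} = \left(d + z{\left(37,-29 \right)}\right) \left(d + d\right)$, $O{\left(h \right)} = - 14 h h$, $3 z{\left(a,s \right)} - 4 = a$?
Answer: $- \frac{544440778305640}{13445067} \approx -4.0494 \cdot 10^{7}$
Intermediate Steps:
$z{\left(a,s \right)} = \frac{4}{3} + \frac{a}{3}$
$O{\left(h \right)} = - 14 h^{2}$
$j{\left(d \right)} = 2 d \left(\frac{41}{3} + d\right)$ ($j{\left(d \right)} = \left(d + \left(\frac{4}{3} + \frac{1}{3} \cdot 37\right)\right) \left(d + d\right) = \left(d + \left(\frac{4}{3} + \frac{37}{3}\right)\right) 2 d = \left(d + \frac{41}{3}\right) 2 d = \left(\frac{41}{3} + d\right) 2 d = 2 d \left(\frac{41}{3} + d\right)$)
$\left(O{\left(-1716 \right)} + j{\left(\frac{1}{1817 + 300} \right)}\right) + 731464 = \left(- 14 \left(-1716\right)^{2} + \frac{2 \left(41 + \frac{3}{1817 + 300}\right)}{3 \left(1817 + 300\right)}\right) + 731464 = \left(\left(-14\right) 2944656 + \frac{2 \left(41 + \frac{3}{2117}\right)}{3 \cdot 2117}\right) + 731464 = \left(-41225184 + \frac{2}{3} \cdot \frac{1}{2117} \left(41 + 3 \cdot \frac{1}{2117}\right)\right) + 731464 = \left(-41225184 + \frac{2}{3} \cdot \frac{1}{2117} \left(41 + \frac{3}{2117}\right)\right) + 731464 = \left(-41225184 + \frac{2}{3} \cdot \frac{1}{2117} \cdot \frac{86800}{2117}\right) + 731464 = \left(-41225184 + \frac{173600}{13445067}\right) + 731464 = - \frac{554275360793728}{13445067} + 731464 = - \frac{544440778305640}{13445067}$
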